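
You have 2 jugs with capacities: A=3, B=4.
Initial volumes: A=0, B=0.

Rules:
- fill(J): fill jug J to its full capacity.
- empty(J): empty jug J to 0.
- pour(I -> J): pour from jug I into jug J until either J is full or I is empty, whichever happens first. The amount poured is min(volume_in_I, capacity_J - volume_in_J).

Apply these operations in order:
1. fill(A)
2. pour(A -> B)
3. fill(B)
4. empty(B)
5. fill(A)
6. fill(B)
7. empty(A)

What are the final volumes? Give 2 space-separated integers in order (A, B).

Step 1: fill(A) -> (A=3 B=0)
Step 2: pour(A -> B) -> (A=0 B=3)
Step 3: fill(B) -> (A=0 B=4)
Step 4: empty(B) -> (A=0 B=0)
Step 5: fill(A) -> (A=3 B=0)
Step 6: fill(B) -> (A=3 B=4)
Step 7: empty(A) -> (A=0 B=4)

Answer: 0 4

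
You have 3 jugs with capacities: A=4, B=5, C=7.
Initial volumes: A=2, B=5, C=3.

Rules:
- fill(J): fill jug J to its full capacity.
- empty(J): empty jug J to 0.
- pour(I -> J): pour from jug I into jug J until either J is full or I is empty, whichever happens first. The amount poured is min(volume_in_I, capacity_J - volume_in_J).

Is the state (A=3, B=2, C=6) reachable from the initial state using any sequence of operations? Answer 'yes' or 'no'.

BFS explored all 168 reachable states.
Reachable set includes: (0,0,0), (0,0,1), (0,0,2), (0,0,3), (0,0,4), (0,0,5), (0,0,6), (0,0,7), (0,1,0), (0,1,1), (0,1,2), (0,1,3) ...
Target (A=3, B=2, C=6) not in reachable set → no.

Answer: no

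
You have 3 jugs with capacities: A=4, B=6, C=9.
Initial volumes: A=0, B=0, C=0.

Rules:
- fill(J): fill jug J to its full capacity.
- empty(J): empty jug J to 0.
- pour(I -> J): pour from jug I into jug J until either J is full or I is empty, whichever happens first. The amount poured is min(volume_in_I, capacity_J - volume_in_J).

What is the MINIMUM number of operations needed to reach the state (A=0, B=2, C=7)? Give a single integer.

BFS from (A=0, B=0, C=0). One shortest path:
  1. fill(C) -> (A=0 B=0 C=9)
  2. pour(C -> B) -> (A=0 B=6 C=3)
  3. pour(B -> A) -> (A=4 B=2 C=3)
  4. pour(A -> C) -> (A=0 B=2 C=7)
Reached target in 4 moves.

Answer: 4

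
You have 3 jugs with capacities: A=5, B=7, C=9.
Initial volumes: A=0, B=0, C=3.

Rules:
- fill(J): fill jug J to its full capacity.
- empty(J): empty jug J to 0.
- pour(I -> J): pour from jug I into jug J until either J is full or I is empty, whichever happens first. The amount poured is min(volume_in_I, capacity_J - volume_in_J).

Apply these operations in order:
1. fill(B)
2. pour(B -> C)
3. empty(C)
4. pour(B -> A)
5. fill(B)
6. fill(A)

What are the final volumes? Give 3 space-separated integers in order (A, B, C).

Answer: 5 7 0

Derivation:
Step 1: fill(B) -> (A=0 B=7 C=3)
Step 2: pour(B -> C) -> (A=0 B=1 C=9)
Step 3: empty(C) -> (A=0 B=1 C=0)
Step 4: pour(B -> A) -> (A=1 B=0 C=0)
Step 5: fill(B) -> (A=1 B=7 C=0)
Step 6: fill(A) -> (A=5 B=7 C=0)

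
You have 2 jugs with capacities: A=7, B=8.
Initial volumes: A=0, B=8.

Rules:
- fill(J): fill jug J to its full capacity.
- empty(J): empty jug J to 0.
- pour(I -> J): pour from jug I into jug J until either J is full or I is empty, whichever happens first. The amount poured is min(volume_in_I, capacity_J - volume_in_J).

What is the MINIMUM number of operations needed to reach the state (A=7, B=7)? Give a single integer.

BFS from (A=0, B=8). One shortest path:
  1. fill(A) -> (A=7 B=8)
  2. empty(B) -> (A=7 B=0)
  3. pour(A -> B) -> (A=0 B=7)
  4. fill(A) -> (A=7 B=7)
Reached target in 4 moves.

Answer: 4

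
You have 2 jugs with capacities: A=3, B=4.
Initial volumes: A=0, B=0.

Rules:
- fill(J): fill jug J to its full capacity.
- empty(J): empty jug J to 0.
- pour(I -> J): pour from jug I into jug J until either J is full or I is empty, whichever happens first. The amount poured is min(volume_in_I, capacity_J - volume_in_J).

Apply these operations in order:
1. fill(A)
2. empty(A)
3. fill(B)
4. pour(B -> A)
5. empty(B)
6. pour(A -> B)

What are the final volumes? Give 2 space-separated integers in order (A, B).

Step 1: fill(A) -> (A=3 B=0)
Step 2: empty(A) -> (A=0 B=0)
Step 3: fill(B) -> (A=0 B=4)
Step 4: pour(B -> A) -> (A=3 B=1)
Step 5: empty(B) -> (A=3 B=0)
Step 6: pour(A -> B) -> (A=0 B=3)

Answer: 0 3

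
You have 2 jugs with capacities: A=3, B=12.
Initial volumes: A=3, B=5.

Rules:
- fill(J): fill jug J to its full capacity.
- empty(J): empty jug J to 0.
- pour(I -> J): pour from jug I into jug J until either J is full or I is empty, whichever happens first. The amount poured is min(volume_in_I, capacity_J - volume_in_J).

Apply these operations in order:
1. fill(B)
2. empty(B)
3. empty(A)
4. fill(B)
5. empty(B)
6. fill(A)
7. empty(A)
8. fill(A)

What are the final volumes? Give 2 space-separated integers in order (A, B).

Step 1: fill(B) -> (A=3 B=12)
Step 2: empty(B) -> (A=3 B=0)
Step 3: empty(A) -> (A=0 B=0)
Step 4: fill(B) -> (A=0 B=12)
Step 5: empty(B) -> (A=0 B=0)
Step 6: fill(A) -> (A=3 B=0)
Step 7: empty(A) -> (A=0 B=0)
Step 8: fill(A) -> (A=3 B=0)

Answer: 3 0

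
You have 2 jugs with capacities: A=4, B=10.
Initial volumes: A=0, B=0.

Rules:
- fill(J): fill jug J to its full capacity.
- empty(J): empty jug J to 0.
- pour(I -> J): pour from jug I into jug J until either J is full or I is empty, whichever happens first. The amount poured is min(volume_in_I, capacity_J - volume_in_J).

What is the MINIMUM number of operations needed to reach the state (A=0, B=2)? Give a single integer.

Answer: 5

Derivation:
BFS from (A=0, B=0). One shortest path:
  1. fill(B) -> (A=0 B=10)
  2. pour(B -> A) -> (A=4 B=6)
  3. empty(A) -> (A=0 B=6)
  4. pour(B -> A) -> (A=4 B=2)
  5. empty(A) -> (A=0 B=2)
Reached target in 5 moves.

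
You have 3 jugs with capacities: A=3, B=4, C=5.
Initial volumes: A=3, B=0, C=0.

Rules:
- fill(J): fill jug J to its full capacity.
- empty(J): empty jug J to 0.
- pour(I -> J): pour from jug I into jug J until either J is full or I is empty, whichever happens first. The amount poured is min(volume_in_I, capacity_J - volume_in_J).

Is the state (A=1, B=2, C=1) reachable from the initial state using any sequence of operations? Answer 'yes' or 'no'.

Answer: no

Derivation:
BFS explored all 96 reachable states.
Reachable set includes: (0,0,0), (0,0,1), (0,0,2), (0,0,3), (0,0,4), (0,0,5), (0,1,0), (0,1,1), (0,1,2), (0,1,3), (0,1,4), (0,1,5) ...
Target (A=1, B=2, C=1) not in reachable set → no.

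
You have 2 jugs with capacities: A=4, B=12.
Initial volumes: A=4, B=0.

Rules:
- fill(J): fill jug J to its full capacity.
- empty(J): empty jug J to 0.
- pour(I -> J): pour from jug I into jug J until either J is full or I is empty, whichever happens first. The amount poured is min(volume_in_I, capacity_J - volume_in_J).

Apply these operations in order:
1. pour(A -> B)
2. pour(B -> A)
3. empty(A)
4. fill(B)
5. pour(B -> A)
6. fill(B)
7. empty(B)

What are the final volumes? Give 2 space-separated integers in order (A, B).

Step 1: pour(A -> B) -> (A=0 B=4)
Step 2: pour(B -> A) -> (A=4 B=0)
Step 3: empty(A) -> (A=0 B=0)
Step 4: fill(B) -> (A=0 B=12)
Step 5: pour(B -> A) -> (A=4 B=8)
Step 6: fill(B) -> (A=4 B=12)
Step 7: empty(B) -> (A=4 B=0)

Answer: 4 0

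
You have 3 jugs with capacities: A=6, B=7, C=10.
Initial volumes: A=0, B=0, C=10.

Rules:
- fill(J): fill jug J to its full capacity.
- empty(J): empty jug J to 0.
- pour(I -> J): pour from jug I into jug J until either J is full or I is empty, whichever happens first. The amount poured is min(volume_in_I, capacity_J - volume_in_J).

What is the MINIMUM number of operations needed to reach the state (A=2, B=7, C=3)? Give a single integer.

BFS from (A=0, B=0, C=10). One shortest path:
  1. fill(A) -> (A=6 B=0 C=10)
  2. empty(C) -> (A=6 B=0 C=0)
  3. pour(A -> C) -> (A=0 B=0 C=6)
  4. fill(A) -> (A=6 B=0 C=6)
  5. pour(A -> C) -> (A=2 B=0 C=10)
  6. pour(C -> B) -> (A=2 B=7 C=3)
Reached target in 6 moves.

Answer: 6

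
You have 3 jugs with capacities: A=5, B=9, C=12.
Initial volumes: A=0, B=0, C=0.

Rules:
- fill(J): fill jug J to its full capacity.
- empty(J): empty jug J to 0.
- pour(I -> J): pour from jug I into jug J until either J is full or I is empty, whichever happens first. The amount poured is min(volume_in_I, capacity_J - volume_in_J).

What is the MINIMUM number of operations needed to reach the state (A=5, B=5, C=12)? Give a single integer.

BFS from (A=0, B=0, C=0). One shortest path:
  1. fill(A) -> (A=5 B=0 C=0)
  2. fill(C) -> (A=5 B=0 C=12)
  3. pour(A -> B) -> (A=0 B=5 C=12)
  4. fill(A) -> (A=5 B=5 C=12)
Reached target in 4 moves.

Answer: 4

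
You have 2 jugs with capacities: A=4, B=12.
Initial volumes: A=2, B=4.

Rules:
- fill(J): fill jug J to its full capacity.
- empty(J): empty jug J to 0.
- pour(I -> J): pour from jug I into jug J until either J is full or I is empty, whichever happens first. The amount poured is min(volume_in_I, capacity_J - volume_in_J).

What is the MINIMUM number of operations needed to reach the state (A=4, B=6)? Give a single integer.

Answer: 2

Derivation:
BFS from (A=2, B=4). One shortest path:
  1. pour(A -> B) -> (A=0 B=6)
  2. fill(A) -> (A=4 B=6)
Reached target in 2 moves.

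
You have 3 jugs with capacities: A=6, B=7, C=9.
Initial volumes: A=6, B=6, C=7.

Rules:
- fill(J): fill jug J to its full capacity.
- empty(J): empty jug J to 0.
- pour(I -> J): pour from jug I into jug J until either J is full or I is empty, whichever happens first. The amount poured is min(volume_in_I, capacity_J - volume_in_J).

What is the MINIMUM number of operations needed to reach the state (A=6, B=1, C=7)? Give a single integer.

Answer: 3

Derivation:
BFS from (A=6, B=6, C=7). One shortest path:
  1. empty(A) -> (A=0 B=6 C=7)
  2. fill(B) -> (A=0 B=7 C=7)
  3. pour(B -> A) -> (A=6 B=1 C=7)
Reached target in 3 moves.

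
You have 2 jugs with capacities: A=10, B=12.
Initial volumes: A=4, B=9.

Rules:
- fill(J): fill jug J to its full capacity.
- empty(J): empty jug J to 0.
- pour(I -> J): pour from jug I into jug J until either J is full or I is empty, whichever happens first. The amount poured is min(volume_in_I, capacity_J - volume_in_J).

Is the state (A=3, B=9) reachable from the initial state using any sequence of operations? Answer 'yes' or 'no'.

BFS explored all 45 reachable states.
Reachable set includes: (0,0), (0,1), (0,2), (0,3), (0,4), (0,5), (0,6), (0,7), (0,8), (0,9), (0,10), (0,11) ...
Target (A=3, B=9) not in reachable set → no.

Answer: no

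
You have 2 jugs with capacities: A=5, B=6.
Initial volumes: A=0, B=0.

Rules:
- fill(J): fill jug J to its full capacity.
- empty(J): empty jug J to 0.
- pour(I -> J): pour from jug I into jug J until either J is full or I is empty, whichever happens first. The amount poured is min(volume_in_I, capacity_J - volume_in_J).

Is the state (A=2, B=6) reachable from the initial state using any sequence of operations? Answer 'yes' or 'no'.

BFS from (A=0, B=0):
  1. fill(B) -> (A=0 B=6)
  2. pour(B -> A) -> (A=5 B=1)
  3. empty(A) -> (A=0 B=1)
  4. pour(B -> A) -> (A=1 B=0)
  5. fill(B) -> (A=1 B=6)
  6. pour(B -> A) -> (A=5 B=2)
  7. empty(A) -> (A=0 B=2)
  8. pour(B -> A) -> (A=2 B=0)
  9. fill(B) -> (A=2 B=6)
Target reached → yes.

Answer: yes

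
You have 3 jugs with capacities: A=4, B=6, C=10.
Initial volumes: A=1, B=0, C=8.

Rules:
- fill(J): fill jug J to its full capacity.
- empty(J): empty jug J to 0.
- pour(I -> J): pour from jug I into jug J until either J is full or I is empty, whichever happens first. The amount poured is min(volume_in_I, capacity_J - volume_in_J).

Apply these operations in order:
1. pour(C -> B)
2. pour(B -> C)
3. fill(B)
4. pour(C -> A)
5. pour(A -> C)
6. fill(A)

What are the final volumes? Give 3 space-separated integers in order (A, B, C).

Answer: 4 6 9

Derivation:
Step 1: pour(C -> B) -> (A=1 B=6 C=2)
Step 2: pour(B -> C) -> (A=1 B=0 C=8)
Step 3: fill(B) -> (A=1 B=6 C=8)
Step 4: pour(C -> A) -> (A=4 B=6 C=5)
Step 5: pour(A -> C) -> (A=0 B=6 C=9)
Step 6: fill(A) -> (A=4 B=6 C=9)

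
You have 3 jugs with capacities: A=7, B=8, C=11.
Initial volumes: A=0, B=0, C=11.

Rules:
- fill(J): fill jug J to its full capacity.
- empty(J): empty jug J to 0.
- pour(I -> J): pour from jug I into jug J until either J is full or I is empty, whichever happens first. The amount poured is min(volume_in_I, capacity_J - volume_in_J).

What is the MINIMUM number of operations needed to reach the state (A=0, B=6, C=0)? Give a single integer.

BFS from (A=0, B=0, C=11). One shortest path:
  1. fill(A) -> (A=7 B=0 C=11)
  2. empty(C) -> (A=7 B=0 C=0)
  3. pour(A -> B) -> (A=0 B=7 C=0)
  4. fill(A) -> (A=7 B=7 C=0)
  5. pour(A -> B) -> (A=6 B=8 C=0)
  6. empty(B) -> (A=6 B=0 C=0)
  7. pour(A -> B) -> (A=0 B=6 C=0)
Reached target in 7 moves.

Answer: 7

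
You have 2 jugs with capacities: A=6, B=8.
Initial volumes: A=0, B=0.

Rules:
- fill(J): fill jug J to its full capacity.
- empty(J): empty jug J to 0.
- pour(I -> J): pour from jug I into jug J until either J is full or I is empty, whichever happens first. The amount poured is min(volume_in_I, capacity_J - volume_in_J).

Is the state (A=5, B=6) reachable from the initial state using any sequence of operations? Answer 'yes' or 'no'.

Answer: no

Derivation:
BFS explored all 14 reachable states.
Reachable set includes: (0,0), (0,2), (0,4), (0,6), (0,8), (2,0), (2,8), (4,0), (4,8), (6,0), (6,2), (6,4) ...
Target (A=5, B=6) not in reachable set → no.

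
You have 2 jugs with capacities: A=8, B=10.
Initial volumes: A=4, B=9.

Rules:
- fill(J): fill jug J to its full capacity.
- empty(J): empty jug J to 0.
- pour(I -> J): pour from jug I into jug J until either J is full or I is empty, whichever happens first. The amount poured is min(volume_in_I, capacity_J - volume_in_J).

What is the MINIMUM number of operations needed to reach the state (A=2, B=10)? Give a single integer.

BFS from (A=4, B=9). One shortest path:
  1. empty(B) -> (A=4 B=0)
  2. pour(A -> B) -> (A=0 B=4)
  3. fill(A) -> (A=8 B=4)
  4. pour(A -> B) -> (A=2 B=10)
Reached target in 4 moves.

Answer: 4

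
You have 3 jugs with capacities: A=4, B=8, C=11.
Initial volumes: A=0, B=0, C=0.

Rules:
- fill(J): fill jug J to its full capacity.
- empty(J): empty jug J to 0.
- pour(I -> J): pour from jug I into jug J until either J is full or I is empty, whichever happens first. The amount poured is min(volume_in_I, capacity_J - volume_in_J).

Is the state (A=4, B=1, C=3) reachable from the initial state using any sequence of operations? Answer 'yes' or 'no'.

Answer: yes

Derivation:
BFS from (A=0, B=0, C=0):
  1. fill(A) -> (A=4 B=0 C=0)
  2. fill(B) -> (A=4 B=8 C=0)
  3. pour(A -> C) -> (A=0 B=8 C=4)
  4. pour(B -> C) -> (A=0 B=1 C=11)
  5. pour(C -> A) -> (A=4 B=1 C=7)
  6. empty(A) -> (A=0 B=1 C=7)
  7. pour(C -> A) -> (A=4 B=1 C=3)
Target reached → yes.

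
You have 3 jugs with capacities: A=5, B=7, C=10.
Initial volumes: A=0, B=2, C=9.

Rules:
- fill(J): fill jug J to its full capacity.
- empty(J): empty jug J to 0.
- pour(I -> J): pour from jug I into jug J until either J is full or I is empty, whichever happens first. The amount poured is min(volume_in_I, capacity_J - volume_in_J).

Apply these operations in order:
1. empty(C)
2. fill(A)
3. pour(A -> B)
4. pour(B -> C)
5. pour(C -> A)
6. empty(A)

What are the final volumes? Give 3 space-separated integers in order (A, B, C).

Step 1: empty(C) -> (A=0 B=2 C=0)
Step 2: fill(A) -> (A=5 B=2 C=0)
Step 3: pour(A -> B) -> (A=0 B=7 C=0)
Step 4: pour(B -> C) -> (A=0 B=0 C=7)
Step 5: pour(C -> A) -> (A=5 B=0 C=2)
Step 6: empty(A) -> (A=0 B=0 C=2)

Answer: 0 0 2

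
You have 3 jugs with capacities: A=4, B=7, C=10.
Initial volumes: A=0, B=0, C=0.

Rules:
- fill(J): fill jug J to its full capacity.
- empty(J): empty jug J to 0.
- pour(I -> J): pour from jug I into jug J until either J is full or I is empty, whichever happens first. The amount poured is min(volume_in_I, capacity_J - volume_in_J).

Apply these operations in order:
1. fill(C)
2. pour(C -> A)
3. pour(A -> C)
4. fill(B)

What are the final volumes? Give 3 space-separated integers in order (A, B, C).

Answer: 0 7 10

Derivation:
Step 1: fill(C) -> (A=0 B=0 C=10)
Step 2: pour(C -> A) -> (A=4 B=0 C=6)
Step 3: pour(A -> C) -> (A=0 B=0 C=10)
Step 4: fill(B) -> (A=0 B=7 C=10)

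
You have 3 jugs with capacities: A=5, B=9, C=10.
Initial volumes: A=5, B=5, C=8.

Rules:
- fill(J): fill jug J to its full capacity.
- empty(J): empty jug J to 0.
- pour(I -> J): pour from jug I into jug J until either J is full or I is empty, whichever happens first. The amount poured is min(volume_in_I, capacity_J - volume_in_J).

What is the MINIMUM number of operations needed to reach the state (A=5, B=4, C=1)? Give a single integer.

BFS from (A=5, B=5, C=8). One shortest path:
  1. empty(C) -> (A=5 B=5 C=0)
  2. pour(A -> B) -> (A=1 B=9 C=0)
  3. pour(A -> C) -> (A=0 B=9 C=1)
  4. pour(B -> A) -> (A=5 B=4 C=1)
Reached target in 4 moves.

Answer: 4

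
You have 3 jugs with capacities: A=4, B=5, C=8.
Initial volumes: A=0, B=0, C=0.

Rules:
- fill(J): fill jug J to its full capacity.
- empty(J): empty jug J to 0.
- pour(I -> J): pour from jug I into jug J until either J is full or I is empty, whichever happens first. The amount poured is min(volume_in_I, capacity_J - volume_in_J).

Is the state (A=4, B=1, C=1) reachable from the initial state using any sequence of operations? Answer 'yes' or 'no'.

BFS from (A=0, B=0, C=0):
  1. fill(B) -> (A=0 B=5 C=0)
  2. pour(B -> A) -> (A=4 B=1 C=0)
  3. empty(A) -> (A=0 B=1 C=0)
  4. pour(B -> C) -> (A=0 B=0 C=1)
  5. fill(B) -> (A=0 B=5 C=1)
  6. pour(B -> A) -> (A=4 B=1 C=1)
Target reached → yes.

Answer: yes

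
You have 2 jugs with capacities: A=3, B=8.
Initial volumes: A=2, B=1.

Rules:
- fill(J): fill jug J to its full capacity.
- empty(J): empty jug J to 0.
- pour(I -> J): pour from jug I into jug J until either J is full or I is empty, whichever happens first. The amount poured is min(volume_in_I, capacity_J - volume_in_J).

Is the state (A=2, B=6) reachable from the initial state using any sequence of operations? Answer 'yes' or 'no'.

BFS explored all 23 reachable states.
Reachable set includes: (0,0), (0,1), (0,2), (0,3), (0,4), (0,5), (0,6), (0,7), (0,8), (1,0), (1,8), (2,0) ...
Target (A=2, B=6) not in reachable set → no.

Answer: no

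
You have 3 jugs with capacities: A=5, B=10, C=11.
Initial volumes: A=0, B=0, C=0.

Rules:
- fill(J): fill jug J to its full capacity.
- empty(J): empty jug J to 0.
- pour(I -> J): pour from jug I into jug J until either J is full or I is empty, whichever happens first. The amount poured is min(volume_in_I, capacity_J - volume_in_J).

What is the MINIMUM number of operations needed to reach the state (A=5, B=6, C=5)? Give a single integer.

BFS from (A=0, B=0, C=0). One shortest path:
  1. fill(C) -> (A=0 B=0 C=11)
  2. pour(C -> A) -> (A=5 B=0 C=6)
  3. pour(C -> B) -> (A=5 B=6 C=0)
  4. pour(A -> C) -> (A=0 B=6 C=5)
  5. fill(A) -> (A=5 B=6 C=5)
Reached target in 5 moves.

Answer: 5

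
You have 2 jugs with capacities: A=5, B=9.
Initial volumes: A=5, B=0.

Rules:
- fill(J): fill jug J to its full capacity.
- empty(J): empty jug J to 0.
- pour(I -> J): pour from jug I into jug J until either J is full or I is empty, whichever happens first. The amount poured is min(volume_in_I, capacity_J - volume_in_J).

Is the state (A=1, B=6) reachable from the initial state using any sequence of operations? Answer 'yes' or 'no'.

Answer: no

Derivation:
BFS explored all 28 reachable states.
Reachable set includes: (0,0), (0,1), (0,2), (0,3), (0,4), (0,5), (0,6), (0,7), (0,8), (0,9), (1,0), (1,9) ...
Target (A=1, B=6) not in reachable set → no.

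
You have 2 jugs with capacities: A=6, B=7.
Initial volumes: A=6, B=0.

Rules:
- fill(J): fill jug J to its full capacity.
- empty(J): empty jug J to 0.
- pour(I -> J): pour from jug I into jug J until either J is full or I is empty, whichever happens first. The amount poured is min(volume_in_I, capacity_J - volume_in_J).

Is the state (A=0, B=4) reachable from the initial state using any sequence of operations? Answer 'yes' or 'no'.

BFS from (A=6, B=0):
  1. pour(A -> B) -> (A=0 B=6)
  2. fill(A) -> (A=6 B=6)
  3. pour(A -> B) -> (A=5 B=7)
  4. empty(B) -> (A=5 B=0)
  5. pour(A -> B) -> (A=0 B=5)
  6. fill(A) -> (A=6 B=5)
  7. pour(A -> B) -> (A=4 B=7)
  8. empty(B) -> (A=4 B=0)
  9. pour(A -> B) -> (A=0 B=4)
Target reached → yes.

Answer: yes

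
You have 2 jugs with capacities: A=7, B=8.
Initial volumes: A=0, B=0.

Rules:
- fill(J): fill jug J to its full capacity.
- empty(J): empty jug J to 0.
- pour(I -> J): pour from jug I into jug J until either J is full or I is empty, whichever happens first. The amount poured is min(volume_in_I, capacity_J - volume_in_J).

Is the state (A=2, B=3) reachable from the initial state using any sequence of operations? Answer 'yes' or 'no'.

Answer: no

Derivation:
BFS explored all 30 reachable states.
Reachable set includes: (0,0), (0,1), (0,2), (0,3), (0,4), (0,5), (0,6), (0,7), (0,8), (1,0), (1,8), (2,0) ...
Target (A=2, B=3) not in reachable set → no.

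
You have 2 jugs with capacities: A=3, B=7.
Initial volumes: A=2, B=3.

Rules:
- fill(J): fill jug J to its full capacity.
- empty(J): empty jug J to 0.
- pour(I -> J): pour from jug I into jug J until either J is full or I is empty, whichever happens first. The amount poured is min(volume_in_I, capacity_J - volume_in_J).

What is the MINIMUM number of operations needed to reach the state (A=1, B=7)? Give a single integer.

BFS from (A=2, B=3). One shortest path:
  1. pour(A -> B) -> (A=0 B=5)
  2. fill(A) -> (A=3 B=5)
  3. pour(A -> B) -> (A=1 B=7)
Reached target in 3 moves.

Answer: 3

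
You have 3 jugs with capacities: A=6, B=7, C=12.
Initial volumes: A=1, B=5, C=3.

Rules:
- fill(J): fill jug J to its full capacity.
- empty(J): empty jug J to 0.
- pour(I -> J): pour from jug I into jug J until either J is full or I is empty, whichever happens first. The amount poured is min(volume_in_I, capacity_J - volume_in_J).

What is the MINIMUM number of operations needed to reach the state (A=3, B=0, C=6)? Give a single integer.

Answer: 3

Derivation:
BFS from (A=1, B=5, C=3). One shortest path:
  1. pour(A -> B) -> (A=0 B=6 C=3)
  2. pour(C -> A) -> (A=3 B=6 C=0)
  3. pour(B -> C) -> (A=3 B=0 C=6)
Reached target in 3 moves.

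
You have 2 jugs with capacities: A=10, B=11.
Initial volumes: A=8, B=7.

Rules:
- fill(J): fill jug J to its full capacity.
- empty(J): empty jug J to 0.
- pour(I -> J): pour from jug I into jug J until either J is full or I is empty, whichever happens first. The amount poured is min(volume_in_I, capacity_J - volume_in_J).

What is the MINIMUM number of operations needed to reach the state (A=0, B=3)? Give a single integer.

Answer: 7

Derivation:
BFS from (A=8, B=7). One shortest path:
  1. pour(A -> B) -> (A=4 B=11)
  2. empty(B) -> (A=4 B=0)
  3. pour(A -> B) -> (A=0 B=4)
  4. fill(A) -> (A=10 B=4)
  5. pour(A -> B) -> (A=3 B=11)
  6. empty(B) -> (A=3 B=0)
  7. pour(A -> B) -> (A=0 B=3)
Reached target in 7 moves.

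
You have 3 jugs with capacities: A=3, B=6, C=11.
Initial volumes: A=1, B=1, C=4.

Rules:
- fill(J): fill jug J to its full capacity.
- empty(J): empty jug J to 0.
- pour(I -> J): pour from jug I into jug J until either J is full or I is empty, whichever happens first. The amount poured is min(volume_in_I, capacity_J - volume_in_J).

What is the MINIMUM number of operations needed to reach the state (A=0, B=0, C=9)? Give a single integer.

Answer: 4

Derivation:
BFS from (A=1, B=1, C=4). One shortest path:
  1. empty(B) -> (A=1 B=0 C=4)
  2. fill(C) -> (A=1 B=0 C=11)
  3. pour(C -> A) -> (A=3 B=0 C=9)
  4. empty(A) -> (A=0 B=0 C=9)
Reached target in 4 moves.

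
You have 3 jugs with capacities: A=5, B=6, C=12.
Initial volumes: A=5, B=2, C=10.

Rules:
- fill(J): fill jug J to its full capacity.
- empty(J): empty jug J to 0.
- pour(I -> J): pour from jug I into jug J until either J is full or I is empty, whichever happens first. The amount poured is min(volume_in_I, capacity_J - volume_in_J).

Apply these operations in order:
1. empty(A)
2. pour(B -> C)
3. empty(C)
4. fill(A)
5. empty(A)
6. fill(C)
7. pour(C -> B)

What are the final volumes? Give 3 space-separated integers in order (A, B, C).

Step 1: empty(A) -> (A=0 B=2 C=10)
Step 2: pour(B -> C) -> (A=0 B=0 C=12)
Step 3: empty(C) -> (A=0 B=0 C=0)
Step 4: fill(A) -> (A=5 B=0 C=0)
Step 5: empty(A) -> (A=0 B=0 C=0)
Step 6: fill(C) -> (A=0 B=0 C=12)
Step 7: pour(C -> B) -> (A=0 B=6 C=6)

Answer: 0 6 6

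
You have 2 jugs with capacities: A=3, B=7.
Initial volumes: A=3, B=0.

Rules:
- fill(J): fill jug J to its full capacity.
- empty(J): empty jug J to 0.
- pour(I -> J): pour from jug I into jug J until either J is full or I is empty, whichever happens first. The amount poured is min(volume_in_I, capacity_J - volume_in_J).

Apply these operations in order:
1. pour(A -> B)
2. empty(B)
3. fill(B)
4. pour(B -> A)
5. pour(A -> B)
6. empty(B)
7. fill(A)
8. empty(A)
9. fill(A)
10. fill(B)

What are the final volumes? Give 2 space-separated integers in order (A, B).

Answer: 3 7

Derivation:
Step 1: pour(A -> B) -> (A=0 B=3)
Step 2: empty(B) -> (A=0 B=0)
Step 3: fill(B) -> (A=0 B=7)
Step 4: pour(B -> A) -> (A=3 B=4)
Step 5: pour(A -> B) -> (A=0 B=7)
Step 6: empty(B) -> (A=0 B=0)
Step 7: fill(A) -> (A=3 B=0)
Step 8: empty(A) -> (A=0 B=0)
Step 9: fill(A) -> (A=3 B=0)
Step 10: fill(B) -> (A=3 B=7)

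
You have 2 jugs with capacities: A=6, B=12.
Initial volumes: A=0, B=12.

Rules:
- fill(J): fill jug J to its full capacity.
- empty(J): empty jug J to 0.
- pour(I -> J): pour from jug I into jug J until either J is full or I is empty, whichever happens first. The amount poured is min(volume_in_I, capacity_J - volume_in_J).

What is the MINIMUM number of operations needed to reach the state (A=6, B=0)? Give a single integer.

BFS from (A=0, B=12). One shortest path:
  1. fill(A) -> (A=6 B=12)
  2. empty(B) -> (A=6 B=0)
Reached target in 2 moves.

Answer: 2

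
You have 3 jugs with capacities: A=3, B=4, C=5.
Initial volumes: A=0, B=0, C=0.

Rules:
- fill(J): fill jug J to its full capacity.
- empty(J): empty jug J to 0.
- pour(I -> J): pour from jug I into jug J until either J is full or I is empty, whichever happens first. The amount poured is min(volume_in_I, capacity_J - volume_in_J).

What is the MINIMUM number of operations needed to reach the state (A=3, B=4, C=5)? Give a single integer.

BFS from (A=0, B=0, C=0). One shortest path:
  1. fill(A) -> (A=3 B=0 C=0)
  2. fill(B) -> (A=3 B=4 C=0)
  3. fill(C) -> (A=3 B=4 C=5)
Reached target in 3 moves.

Answer: 3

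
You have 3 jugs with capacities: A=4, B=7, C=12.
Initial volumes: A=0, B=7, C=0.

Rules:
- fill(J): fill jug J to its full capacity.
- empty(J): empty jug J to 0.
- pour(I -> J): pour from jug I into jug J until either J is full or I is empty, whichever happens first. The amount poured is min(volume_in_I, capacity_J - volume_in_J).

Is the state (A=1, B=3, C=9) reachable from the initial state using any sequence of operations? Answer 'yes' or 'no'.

Answer: no

Derivation:
BFS explored all 322 reachable states.
Reachable set includes: (0,0,0), (0,0,1), (0,0,2), (0,0,3), (0,0,4), (0,0,5), (0,0,6), (0,0,7), (0,0,8), (0,0,9), (0,0,10), (0,0,11) ...
Target (A=1, B=3, C=9) not in reachable set → no.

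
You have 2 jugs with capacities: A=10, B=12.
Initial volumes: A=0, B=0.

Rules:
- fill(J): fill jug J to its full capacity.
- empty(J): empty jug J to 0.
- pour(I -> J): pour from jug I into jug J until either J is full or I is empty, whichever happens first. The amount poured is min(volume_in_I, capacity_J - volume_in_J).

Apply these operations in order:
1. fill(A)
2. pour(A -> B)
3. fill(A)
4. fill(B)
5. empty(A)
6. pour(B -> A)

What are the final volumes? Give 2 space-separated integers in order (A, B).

Step 1: fill(A) -> (A=10 B=0)
Step 2: pour(A -> B) -> (A=0 B=10)
Step 3: fill(A) -> (A=10 B=10)
Step 4: fill(B) -> (A=10 B=12)
Step 5: empty(A) -> (A=0 B=12)
Step 6: pour(B -> A) -> (A=10 B=2)

Answer: 10 2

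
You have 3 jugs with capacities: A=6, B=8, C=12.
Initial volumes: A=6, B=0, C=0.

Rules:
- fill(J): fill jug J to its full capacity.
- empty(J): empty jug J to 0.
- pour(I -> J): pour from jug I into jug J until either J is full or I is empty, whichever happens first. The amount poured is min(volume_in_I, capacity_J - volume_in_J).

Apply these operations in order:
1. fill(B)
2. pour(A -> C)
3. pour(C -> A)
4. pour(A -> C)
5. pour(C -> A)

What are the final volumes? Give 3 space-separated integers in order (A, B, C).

Answer: 6 8 0

Derivation:
Step 1: fill(B) -> (A=6 B=8 C=0)
Step 2: pour(A -> C) -> (A=0 B=8 C=6)
Step 3: pour(C -> A) -> (A=6 B=8 C=0)
Step 4: pour(A -> C) -> (A=0 B=8 C=6)
Step 5: pour(C -> A) -> (A=6 B=8 C=0)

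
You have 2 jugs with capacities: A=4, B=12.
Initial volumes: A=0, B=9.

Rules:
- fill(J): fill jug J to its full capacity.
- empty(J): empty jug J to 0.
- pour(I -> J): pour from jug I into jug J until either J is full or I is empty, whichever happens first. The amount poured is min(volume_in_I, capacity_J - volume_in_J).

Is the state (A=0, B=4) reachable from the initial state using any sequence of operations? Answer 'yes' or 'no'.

BFS from (A=0, B=9):
  1. fill(A) -> (A=4 B=9)
  2. empty(B) -> (A=4 B=0)
  3. pour(A -> B) -> (A=0 B=4)
Target reached → yes.

Answer: yes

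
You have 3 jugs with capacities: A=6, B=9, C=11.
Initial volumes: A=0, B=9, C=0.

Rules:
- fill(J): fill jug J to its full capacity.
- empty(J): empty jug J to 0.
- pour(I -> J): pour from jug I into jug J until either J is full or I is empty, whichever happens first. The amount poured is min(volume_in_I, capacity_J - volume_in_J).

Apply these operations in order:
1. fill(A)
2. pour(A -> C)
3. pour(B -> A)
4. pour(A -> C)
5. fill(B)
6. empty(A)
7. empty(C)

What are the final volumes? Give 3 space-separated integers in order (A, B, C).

Answer: 0 9 0

Derivation:
Step 1: fill(A) -> (A=6 B=9 C=0)
Step 2: pour(A -> C) -> (A=0 B=9 C=6)
Step 3: pour(B -> A) -> (A=6 B=3 C=6)
Step 4: pour(A -> C) -> (A=1 B=3 C=11)
Step 5: fill(B) -> (A=1 B=9 C=11)
Step 6: empty(A) -> (A=0 B=9 C=11)
Step 7: empty(C) -> (A=0 B=9 C=0)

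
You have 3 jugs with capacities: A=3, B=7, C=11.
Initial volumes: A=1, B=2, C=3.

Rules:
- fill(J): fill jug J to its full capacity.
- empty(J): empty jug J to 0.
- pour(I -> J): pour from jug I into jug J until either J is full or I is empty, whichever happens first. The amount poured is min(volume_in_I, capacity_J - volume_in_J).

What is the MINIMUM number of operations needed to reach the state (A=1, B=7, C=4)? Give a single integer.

BFS from (A=1, B=2, C=3). One shortest path:
  1. empty(B) -> (A=1 B=0 C=3)
  2. fill(C) -> (A=1 B=0 C=11)
  3. pour(C -> B) -> (A=1 B=7 C=4)
Reached target in 3 moves.

Answer: 3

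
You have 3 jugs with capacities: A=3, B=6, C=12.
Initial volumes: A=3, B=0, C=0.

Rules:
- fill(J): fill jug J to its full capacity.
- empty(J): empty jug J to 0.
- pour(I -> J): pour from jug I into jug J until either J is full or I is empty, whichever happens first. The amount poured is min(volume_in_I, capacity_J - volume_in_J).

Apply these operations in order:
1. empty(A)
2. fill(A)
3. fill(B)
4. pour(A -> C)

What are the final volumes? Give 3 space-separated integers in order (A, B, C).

Answer: 0 6 3

Derivation:
Step 1: empty(A) -> (A=0 B=0 C=0)
Step 2: fill(A) -> (A=3 B=0 C=0)
Step 3: fill(B) -> (A=3 B=6 C=0)
Step 4: pour(A -> C) -> (A=0 B=6 C=3)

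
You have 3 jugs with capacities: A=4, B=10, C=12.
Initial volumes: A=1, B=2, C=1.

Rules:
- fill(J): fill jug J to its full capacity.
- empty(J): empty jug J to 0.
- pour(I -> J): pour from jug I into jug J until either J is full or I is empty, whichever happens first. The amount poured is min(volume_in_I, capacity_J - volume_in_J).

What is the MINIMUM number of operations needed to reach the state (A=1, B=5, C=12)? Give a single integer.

BFS from (A=1, B=2, C=1). One shortest path:
  1. empty(B) -> (A=1 B=0 C=1)
  2. pour(A -> B) -> (A=0 B=1 C=1)
  3. fill(A) -> (A=4 B=1 C=1)
  4. pour(A -> B) -> (A=0 B=5 C=1)
  5. pour(C -> A) -> (A=1 B=5 C=0)
  6. fill(C) -> (A=1 B=5 C=12)
Reached target in 6 moves.

Answer: 6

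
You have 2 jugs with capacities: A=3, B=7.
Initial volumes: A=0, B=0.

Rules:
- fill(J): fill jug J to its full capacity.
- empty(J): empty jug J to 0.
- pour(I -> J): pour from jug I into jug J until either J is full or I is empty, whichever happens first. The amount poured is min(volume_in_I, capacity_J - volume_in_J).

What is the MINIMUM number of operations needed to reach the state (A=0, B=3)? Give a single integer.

Answer: 2

Derivation:
BFS from (A=0, B=0). One shortest path:
  1. fill(A) -> (A=3 B=0)
  2. pour(A -> B) -> (A=0 B=3)
Reached target in 2 moves.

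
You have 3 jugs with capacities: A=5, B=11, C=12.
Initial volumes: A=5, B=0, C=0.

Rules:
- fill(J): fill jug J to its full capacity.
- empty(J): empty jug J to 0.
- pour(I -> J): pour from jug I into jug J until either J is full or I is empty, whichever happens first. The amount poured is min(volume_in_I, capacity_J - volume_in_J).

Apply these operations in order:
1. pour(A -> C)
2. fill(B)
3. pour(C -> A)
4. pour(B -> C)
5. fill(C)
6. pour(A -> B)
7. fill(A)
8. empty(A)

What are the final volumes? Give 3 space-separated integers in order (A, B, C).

Answer: 0 5 12

Derivation:
Step 1: pour(A -> C) -> (A=0 B=0 C=5)
Step 2: fill(B) -> (A=0 B=11 C=5)
Step 3: pour(C -> A) -> (A=5 B=11 C=0)
Step 4: pour(B -> C) -> (A=5 B=0 C=11)
Step 5: fill(C) -> (A=5 B=0 C=12)
Step 6: pour(A -> B) -> (A=0 B=5 C=12)
Step 7: fill(A) -> (A=5 B=5 C=12)
Step 8: empty(A) -> (A=0 B=5 C=12)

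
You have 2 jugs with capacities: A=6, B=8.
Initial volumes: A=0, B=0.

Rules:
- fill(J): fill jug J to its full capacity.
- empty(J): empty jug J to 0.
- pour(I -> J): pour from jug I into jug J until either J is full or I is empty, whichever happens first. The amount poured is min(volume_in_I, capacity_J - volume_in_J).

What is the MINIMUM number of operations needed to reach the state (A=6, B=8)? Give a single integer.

BFS from (A=0, B=0). One shortest path:
  1. fill(A) -> (A=6 B=0)
  2. fill(B) -> (A=6 B=8)
Reached target in 2 moves.

Answer: 2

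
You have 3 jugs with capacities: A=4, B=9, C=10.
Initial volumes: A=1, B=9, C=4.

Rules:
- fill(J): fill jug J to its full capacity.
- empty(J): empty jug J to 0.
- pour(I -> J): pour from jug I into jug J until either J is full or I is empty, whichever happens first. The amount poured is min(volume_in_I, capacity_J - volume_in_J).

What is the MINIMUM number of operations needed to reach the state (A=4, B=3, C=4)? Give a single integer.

Answer: 5

Derivation:
BFS from (A=1, B=9, C=4). One shortest path:
  1. fill(A) -> (A=4 B=9 C=4)
  2. pour(B -> C) -> (A=4 B=3 C=10)
  3. empty(C) -> (A=4 B=3 C=0)
  4. pour(A -> C) -> (A=0 B=3 C=4)
  5. fill(A) -> (A=4 B=3 C=4)
Reached target in 5 moves.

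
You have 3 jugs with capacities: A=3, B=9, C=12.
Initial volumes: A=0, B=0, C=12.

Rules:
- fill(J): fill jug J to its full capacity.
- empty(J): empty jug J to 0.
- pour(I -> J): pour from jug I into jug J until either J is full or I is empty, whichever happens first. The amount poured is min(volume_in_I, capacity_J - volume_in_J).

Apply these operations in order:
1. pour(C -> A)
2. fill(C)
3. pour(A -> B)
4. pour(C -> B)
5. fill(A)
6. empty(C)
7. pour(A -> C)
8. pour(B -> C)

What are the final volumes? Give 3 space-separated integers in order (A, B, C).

Step 1: pour(C -> A) -> (A=3 B=0 C=9)
Step 2: fill(C) -> (A=3 B=0 C=12)
Step 3: pour(A -> B) -> (A=0 B=3 C=12)
Step 4: pour(C -> B) -> (A=0 B=9 C=6)
Step 5: fill(A) -> (A=3 B=9 C=6)
Step 6: empty(C) -> (A=3 B=9 C=0)
Step 7: pour(A -> C) -> (A=0 B=9 C=3)
Step 8: pour(B -> C) -> (A=0 B=0 C=12)

Answer: 0 0 12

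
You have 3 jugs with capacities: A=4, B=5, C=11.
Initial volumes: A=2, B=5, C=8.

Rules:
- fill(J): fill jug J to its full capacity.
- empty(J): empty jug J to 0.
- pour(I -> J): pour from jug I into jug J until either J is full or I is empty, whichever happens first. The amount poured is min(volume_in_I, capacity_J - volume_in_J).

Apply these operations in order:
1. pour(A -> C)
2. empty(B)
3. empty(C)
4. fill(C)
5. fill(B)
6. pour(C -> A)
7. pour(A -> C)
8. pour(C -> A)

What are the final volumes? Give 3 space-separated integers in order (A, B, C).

Step 1: pour(A -> C) -> (A=0 B=5 C=10)
Step 2: empty(B) -> (A=0 B=0 C=10)
Step 3: empty(C) -> (A=0 B=0 C=0)
Step 4: fill(C) -> (A=0 B=0 C=11)
Step 5: fill(B) -> (A=0 B=5 C=11)
Step 6: pour(C -> A) -> (A=4 B=5 C=7)
Step 7: pour(A -> C) -> (A=0 B=5 C=11)
Step 8: pour(C -> A) -> (A=4 B=5 C=7)

Answer: 4 5 7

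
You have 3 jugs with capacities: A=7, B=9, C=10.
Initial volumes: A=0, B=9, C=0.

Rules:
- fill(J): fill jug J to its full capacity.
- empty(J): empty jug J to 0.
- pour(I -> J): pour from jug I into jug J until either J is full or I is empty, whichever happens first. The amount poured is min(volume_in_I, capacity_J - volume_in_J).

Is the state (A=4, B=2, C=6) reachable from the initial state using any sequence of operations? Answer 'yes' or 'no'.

BFS explored all 448 reachable states.
Reachable set includes: (0,0,0), (0,0,1), (0,0,2), (0,0,3), (0,0,4), (0,0,5), (0,0,6), (0,0,7), (0,0,8), (0,0,9), (0,0,10), (0,1,0) ...
Target (A=4, B=2, C=6) not in reachable set → no.

Answer: no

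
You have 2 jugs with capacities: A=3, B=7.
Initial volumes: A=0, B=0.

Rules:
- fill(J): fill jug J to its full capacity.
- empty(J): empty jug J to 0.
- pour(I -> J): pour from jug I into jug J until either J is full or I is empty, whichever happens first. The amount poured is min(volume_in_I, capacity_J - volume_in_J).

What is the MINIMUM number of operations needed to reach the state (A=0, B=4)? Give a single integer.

Answer: 3

Derivation:
BFS from (A=0, B=0). One shortest path:
  1. fill(B) -> (A=0 B=7)
  2. pour(B -> A) -> (A=3 B=4)
  3. empty(A) -> (A=0 B=4)
Reached target in 3 moves.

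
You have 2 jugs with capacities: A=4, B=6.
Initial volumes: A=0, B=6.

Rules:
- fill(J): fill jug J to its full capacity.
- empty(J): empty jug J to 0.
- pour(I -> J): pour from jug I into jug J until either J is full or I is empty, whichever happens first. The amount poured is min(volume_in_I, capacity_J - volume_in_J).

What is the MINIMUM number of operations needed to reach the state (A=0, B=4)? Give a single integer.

Answer: 3

Derivation:
BFS from (A=0, B=6). One shortest path:
  1. fill(A) -> (A=4 B=6)
  2. empty(B) -> (A=4 B=0)
  3. pour(A -> B) -> (A=0 B=4)
Reached target in 3 moves.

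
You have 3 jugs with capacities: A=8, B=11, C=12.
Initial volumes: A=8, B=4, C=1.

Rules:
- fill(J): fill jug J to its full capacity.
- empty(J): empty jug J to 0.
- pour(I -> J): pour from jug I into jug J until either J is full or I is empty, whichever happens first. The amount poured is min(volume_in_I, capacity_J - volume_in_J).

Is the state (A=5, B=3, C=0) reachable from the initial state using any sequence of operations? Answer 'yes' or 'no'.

BFS from (A=8, B=4, C=1):
  1. fill(B) -> (A=8 B=11 C=1)
  2. pour(A -> C) -> (A=0 B=11 C=9)
  3. pour(B -> A) -> (A=8 B=3 C=9)
  4. pour(A -> C) -> (A=5 B=3 C=12)
  5. empty(C) -> (A=5 B=3 C=0)
Target reached → yes.

Answer: yes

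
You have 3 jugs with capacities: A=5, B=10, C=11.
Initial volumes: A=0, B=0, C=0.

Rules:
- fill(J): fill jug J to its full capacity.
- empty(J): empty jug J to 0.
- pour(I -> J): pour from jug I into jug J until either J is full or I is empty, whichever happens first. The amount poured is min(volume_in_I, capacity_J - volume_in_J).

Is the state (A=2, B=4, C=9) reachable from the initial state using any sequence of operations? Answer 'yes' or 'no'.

Answer: no

Derivation:
BFS explored all 432 reachable states.
Reachable set includes: (0,0,0), (0,0,1), (0,0,2), (0,0,3), (0,0,4), (0,0,5), (0,0,6), (0,0,7), (0,0,8), (0,0,9), (0,0,10), (0,0,11) ...
Target (A=2, B=4, C=9) not in reachable set → no.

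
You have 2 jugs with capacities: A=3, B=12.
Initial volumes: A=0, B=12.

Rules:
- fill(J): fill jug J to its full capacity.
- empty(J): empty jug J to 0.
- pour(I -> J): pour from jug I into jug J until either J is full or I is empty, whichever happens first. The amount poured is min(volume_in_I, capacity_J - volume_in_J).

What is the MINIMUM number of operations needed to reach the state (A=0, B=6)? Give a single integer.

Answer: 4

Derivation:
BFS from (A=0, B=12). One shortest path:
  1. pour(B -> A) -> (A=3 B=9)
  2. empty(A) -> (A=0 B=9)
  3. pour(B -> A) -> (A=3 B=6)
  4. empty(A) -> (A=0 B=6)
Reached target in 4 moves.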